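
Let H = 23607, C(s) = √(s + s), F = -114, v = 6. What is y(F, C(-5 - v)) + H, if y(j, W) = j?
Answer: 23493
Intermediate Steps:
C(s) = √2*√s (C(s) = √(2*s) = √2*√s)
y(F, C(-5 - v)) + H = -114 + 23607 = 23493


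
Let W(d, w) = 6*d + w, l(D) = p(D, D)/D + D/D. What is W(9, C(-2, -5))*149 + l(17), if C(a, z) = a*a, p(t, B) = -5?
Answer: 146926/17 ≈ 8642.7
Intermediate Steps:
C(a, z) = a²
l(D) = 1 - 5/D (l(D) = -5/D + D/D = -5/D + 1 = 1 - 5/D)
W(d, w) = w + 6*d
W(9, C(-2, -5))*149 + l(17) = ((-2)² + 6*9)*149 + (-5 + 17)/17 = (4 + 54)*149 + (1/17)*12 = 58*149 + 12/17 = 8642 + 12/17 = 146926/17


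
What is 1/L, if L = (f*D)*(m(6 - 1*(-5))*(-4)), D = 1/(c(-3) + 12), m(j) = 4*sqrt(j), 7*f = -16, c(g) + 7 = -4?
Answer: 7*sqrt(11)/2816 ≈ 0.0082445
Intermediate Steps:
c(g) = -11 (c(g) = -7 - 4 = -11)
f = -16/7 (f = (1/7)*(-16) = -16/7 ≈ -2.2857)
D = 1 (D = 1/(-11 + 12) = 1/1 = 1)
L = 256*sqrt(11)/7 (L = (-16/7*1)*((4*sqrt(6 - 1*(-5)))*(-4)) = -16*4*sqrt(6 + 5)*(-4)/7 = -16*4*sqrt(11)*(-4)/7 = -(-256)*sqrt(11)/7 = 256*sqrt(11)/7 ≈ 121.29)
1/L = 1/(256*sqrt(11)/7) = 7*sqrt(11)/2816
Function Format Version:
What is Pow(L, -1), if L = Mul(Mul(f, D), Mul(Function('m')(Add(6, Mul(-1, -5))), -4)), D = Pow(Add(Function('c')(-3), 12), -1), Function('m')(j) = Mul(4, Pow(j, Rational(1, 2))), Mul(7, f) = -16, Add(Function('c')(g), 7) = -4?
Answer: Mul(Rational(7, 2816), Pow(11, Rational(1, 2))) ≈ 0.0082445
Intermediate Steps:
Function('c')(g) = -11 (Function('c')(g) = Add(-7, -4) = -11)
f = Rational(-16, 7) (f = Mul(Rational(1, 7), -16) = Rational(-16, 7) ≈ -2.2857)
D = 1 (D = Pow(Add(-11, 12), -1) = Pow(1, -1) = 1)
L = Mul(Rational(256, 7), Pow(11, Rational(1, 2))) (L = Mul(Mul(Rational(-16, 7), 1), Mul(Mul(4, Pow(Add(6, Mul(-1, -5)), Rational(1, 2))), -4)) = Mul(Rational(-16, 7), Mul(Mul(4, Pow(Add(6, 5), Rational(1, 2))), -4)) = Mul(Rational(-16, 7), Mul(Mul(4, Pow(11, Rational(1, 2))), -4)) = Mul(Rational(-16, 7), Mul(-16, Pow(11, Rational(1, 2)))) = Mul(Rational(256, 7), Pow(11, Rational(1, 2))) ≈ 121.29)
Pow(L, -1) = Pow(Mul(Rational(256, 7), Pow(11, Rational(1, 2))), -1) = Mul(Rational(7, 2816), Pow(11, Rational(1, 2)))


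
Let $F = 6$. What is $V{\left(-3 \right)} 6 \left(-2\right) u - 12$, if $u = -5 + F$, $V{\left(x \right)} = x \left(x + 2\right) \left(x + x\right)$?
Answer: $204$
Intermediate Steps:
$V{\left(x \right)} = 2 x^{2} \left(2 + x\right)$ ($V{\left(x \right)} = x \left(2 + x\right) 2 x = x 2 x \left(2 + x\right) = 2 x^{2} \left(2 + x\right)$)
$u = 1$ ($u = -5 + 6 = 1$)
$V{\left(-3 \right)} 6 \left(-2\right) u - 12 = 2 \left(-3\right)^{2} \left(2 - 3\right) 6 \left(-2\right) 1 - 12 = 2 \cdot 9 \left(-1\right) 6 \left(-2\right) 1 - 12 = \left(-18\right) 6 \left(-2\right) 1 - 12 = \left(-108\right) \left(-2\right) 1 - 12 = 216 \cdot 1 - 12 = 216 - 12 = 204$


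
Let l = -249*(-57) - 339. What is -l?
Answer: -13854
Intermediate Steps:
l = 13854 (l = 14193 - 339 = 13854)
-l = -1*13854 = -13854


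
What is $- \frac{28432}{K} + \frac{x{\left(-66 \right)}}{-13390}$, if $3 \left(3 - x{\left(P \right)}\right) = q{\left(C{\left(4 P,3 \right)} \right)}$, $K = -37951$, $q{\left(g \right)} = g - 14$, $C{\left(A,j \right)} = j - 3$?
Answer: $\frac{1141240567}{1524491670} \approx 0.7486$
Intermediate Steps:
$C{\left(A,j \right)} = -3 + j$ ($C{\left(A,j \right)} = j - 3 = -3 + j$)
$q{\left(g \right)} = -14 + g$
$x{\left(P \right)} = \frac{23}{3}$ ($x{\left(P \right)} = 3 - \frac{-14 + \left(-3 + 3\right)}{3} = 3 - \frac{-14 + 0}{3} = 3 - - \frac{14}{3} = 3 + \frac{14}{3} = \frac{23}{3}$)
$- \frac{28432}{K} + \frac{x{\left(-66 \right)}}{-13390} = - \frac{28432}{-37951} + \frac{23}{3 \left(-13390\right)} = \left(-28432\right) \left(- \frac{1}{37951}\right) + \frac{23}{3} \left(- \frac{1}{13390}\right) = \frac{28432}{37951} - \frac{23}{40170} = \frac{1141240567}{1524491670}$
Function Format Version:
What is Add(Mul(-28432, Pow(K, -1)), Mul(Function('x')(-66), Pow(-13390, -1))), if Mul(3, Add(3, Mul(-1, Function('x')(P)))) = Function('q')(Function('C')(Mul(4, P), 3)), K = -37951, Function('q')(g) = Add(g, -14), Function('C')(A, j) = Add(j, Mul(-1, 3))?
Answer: Rational(1141240567, 1524491670) ≈ 0.74860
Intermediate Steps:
Function('C')(A, j) = Add(-3, j) (Function('C')(A, j) = Add(j, -3) = Add(-3, j))
Function('q')(g) = Add(-14, g)
Function('x')(P) = Rational(23, 3) (Function('x')(P) = Add(3, Mul(Rational(-1, 3), Add(-14, Add(-3, 3)))) = Add(3, Mul(Rational(-1, 3), Add(-14, 0))) = Add(3, Mul(Rational(-1, 3), -14)) = Add(3, Rational(14, 3)) = Rational(23, 3))
Add(Mul(-28432, Pow(K, -1)), Mul(Function('x')(-66), Pow(-13390, -1))) = Add(Mul(-28432, Pow(-37951, -1)), Mul(Rational(23, 3), Pow(-13390, -1))) = Add(Mul(-28432, Rational(-1, 37951)), Mul(Rational(23, 3), Rational(-1, 13390))) = Add(Rational(28432, 37951), Rational(-23, 40170)) = Rational(1141240567, 1524491670)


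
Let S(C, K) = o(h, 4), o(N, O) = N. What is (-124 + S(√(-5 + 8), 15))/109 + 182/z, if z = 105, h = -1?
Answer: 959/1635 ≈ 0.58654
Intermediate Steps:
S(C, K) = -1
(-124 + S(√(-5 + 8), 15))/109 + 182/z = (-124 - 1)/109 + 182/105 = -125*1/109 + 182*(1/105) = -125/109 + 26/15 = 959/1635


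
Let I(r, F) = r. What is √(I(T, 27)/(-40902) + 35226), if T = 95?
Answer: √58932164288814/40902 ≈ 187.69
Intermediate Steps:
√(I(T, 27)/(-40902) + 35226) = √(95/(-40902) + 35226) = √(95*(-1/40902) + 35226) = √(-95/40902 + 35226) = √(1440813757/40902) = √58932164288814/40902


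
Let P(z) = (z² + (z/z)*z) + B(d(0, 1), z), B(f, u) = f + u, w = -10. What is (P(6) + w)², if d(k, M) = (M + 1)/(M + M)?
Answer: 1521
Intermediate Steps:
d(k, M) = (1 + M)/(2*M) (d(k, M) = (1 + M)/((2*M)) = (1 + M)*(1/(2*M)) = (1 + M)/(2*M))
P(z) = 1 + z² + 2*z (P(z) = (z² + (z/z)*z) + ((½)*(1 + 1)/1 + z) = (z² + 1*z) + ((½)*1*2 + z) = (z² + z) + (1 + z) = (z + z²) + (1 + z) = 1 + z² + 2*z)
(P(6) + w)² = ((1 + 6² + 2*6) - 10)² = ((1 + 36 + 12) - 10)² = (49 - 10)² = 39² = 1521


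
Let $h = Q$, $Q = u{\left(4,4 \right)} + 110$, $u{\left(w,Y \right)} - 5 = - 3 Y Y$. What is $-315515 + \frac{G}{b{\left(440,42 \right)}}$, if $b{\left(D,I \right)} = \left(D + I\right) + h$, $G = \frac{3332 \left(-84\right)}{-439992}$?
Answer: $- \frac{453657246299}{1437831} \approx -3.1552 \cdot 10^{5}$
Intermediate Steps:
$u{\left(w,Y \right)} = 5 - 3 Y^{2}$ ($u{\left(w,Y \right)} = 5 + - 3 Y Y = 5 - 3 Y^{2}$)
$Q = 67$ ($Q = \left(5 - 3 \cdot 4^{2}\right) + 110 = \left(5 - 48\right) + 110 = -43 + 110 = 67$)
$G = \frac{1666}{2619}$ ($G = \left(-279888\right) \left(- \frac{1}{439992}\right) = \frac{1666}{2619} \approx 0.63612$)
$h = 67$
$b{\left(D,I \right)} = 67 + D + I$ ($b{\left(D,I \right)} = \left(D + I\right) + 67 = 67 + D + I$)
$-315515 + \frac{G}{b{\left(440,42 \right)}} = -315515 + \frac{1666}{2619 \left(67 + 440 + 42\right)} = -315515 + \frac{1666}{2619 \cdot 549} = -315515 + \frac{1666}{2619} \cdot \frac{1}{549} = -315515 + \frac{1666}{1437831} = - \frac{453657246299}{1437831}$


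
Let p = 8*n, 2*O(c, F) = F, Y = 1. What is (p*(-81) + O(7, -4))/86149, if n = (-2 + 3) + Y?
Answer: -1298/86149 ≈ -0.015067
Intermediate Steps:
O(c, F) = F/2
n = 2 (n = (-2 + 3) + 1 = 1 + 1 = 2)
p = 16 (p = 8*2 = 16)
(p*(-81) + O(7, -4))/86149 = (16*(-81) + (½)*(-4))/86149 = (-1296 - 2)*(1/86149) = -1298*1/86149 = -1298/86149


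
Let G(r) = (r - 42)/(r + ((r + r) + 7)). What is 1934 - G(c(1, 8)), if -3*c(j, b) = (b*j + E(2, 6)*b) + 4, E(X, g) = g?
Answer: 102440/53 ≈ 1932.8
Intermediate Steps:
c(j, b) = -4/3 - 2*b - b*j/3 (c(j, b) = -((b*j + 6*b) + 4)/3 = -((6*b + b*j) + 4)/3 = -(4 + 6*b + b*j)/3 = -4/3 - 2*b - b*j/3)
G(r) = (-42 + r)/(7 + 3*r) (G(r) = (-42 + r)/(r + (2*r + 7)) = (-42 + r)/(r + (7 + 2*r)) = (-42 + r)/(7 + 3*r))
1934 - G(c(1, 8)) = 1934 - (-42 + (-4/3 - 2*8 - ⅓*8*1))/(7 + 3*(-4/3 - 2*8 - ⅓*8*1)) = 1934 - (-42 + (-4/3 - 16 - 8/3))/(7 + 3*(-4/3 - 16 - 8/3)) = 1934 - (-42 - 20)/(7 + 3*(-20)) = 1934 - (-62)/(7 - 60) = 1934 - (-62)/(-53) = 1934 - (-1)*(-62)/53 = 1934 - 1*62/53 = 1934 - 62/53 = 102440/53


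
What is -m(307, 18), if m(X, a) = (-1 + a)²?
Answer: -289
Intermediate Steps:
-m(307, 18) = -(-1 + 18)² = -1*17² = -1*289 = -289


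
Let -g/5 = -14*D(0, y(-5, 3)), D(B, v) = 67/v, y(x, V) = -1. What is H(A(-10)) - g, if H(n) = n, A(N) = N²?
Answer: 4790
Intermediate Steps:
g = -4690 (g = -(-70)*67/(-1) = -(-70)*67*(-1) = -(-70)*(-67) = -5*938 = -4690)
H(A(-10)) - g = (-10)² - 1*(-4690) = 100 + 4690 = 4790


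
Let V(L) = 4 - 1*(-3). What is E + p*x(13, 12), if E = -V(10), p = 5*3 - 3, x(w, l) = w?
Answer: 149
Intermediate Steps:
V(L) = 7 (V(L) = 4 + 3 = 7)
p = 12 (p = 15 - 3 = 12)
E = -7 (E = -1*7 = -7)
E + p*x(13, 12) = -7 + 12*13 = -7 + 156 = 149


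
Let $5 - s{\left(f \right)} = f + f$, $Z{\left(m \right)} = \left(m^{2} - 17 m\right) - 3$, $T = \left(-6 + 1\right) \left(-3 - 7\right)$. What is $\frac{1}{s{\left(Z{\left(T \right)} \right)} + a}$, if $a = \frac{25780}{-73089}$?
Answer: $- \frac{73089}{240415501} \approx -0.00030401$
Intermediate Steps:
$T = 50$ ($T = \left(-5\right) \left(-10\right) = 50$)
$Z{\left(m \right)} = -3 + m^{2} - 17 m$
$s{\left(f \right)} = 5 - 2 f$ ($s{\left(f \right)} = 5 - \left(f + f\right) = 5 - 2 f$)
$a = - \frac{25780}{73089}$ ($a = 25780 \left(- \frac{1}{73089}\right) = - \frac{25780}{73089} \approx -0.35272$)
$\frac{1}{s{\left(Z{\left(T \right)} \right)} + a} = \frac{1}{\left(5 - 2 \left(-3 + 50^{2} - 850\right)\right) - \frac{25780}{73089}} = \frac{1}{\left(5 - 2 \left(-3 + 2500 - 850\right)\right) - \frac{25780}{73089}} = \frac{1}{\left(5 - 3294\right) - \frac{25780}{73089}} = \frac{1}{-3289 - \frac{25780}{73089}} = \frac{1}{- \frac{240415501}{73089}} = - \frac{73089}{240415501}$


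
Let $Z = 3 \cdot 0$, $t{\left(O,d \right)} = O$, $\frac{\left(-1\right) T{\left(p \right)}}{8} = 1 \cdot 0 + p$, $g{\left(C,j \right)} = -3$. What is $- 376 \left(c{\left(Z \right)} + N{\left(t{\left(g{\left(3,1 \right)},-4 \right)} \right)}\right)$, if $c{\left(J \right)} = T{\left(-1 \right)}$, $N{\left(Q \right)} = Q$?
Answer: $-1880$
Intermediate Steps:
$T{\left(p \right)} = - 8 p$ ($T{\left(p \right)} = - 8 \left(1 \cdot 0 + p\right) = - 8 \left(0 + p\right) = - 8 p$)
$Z = 0$
$c{\left(J \right)} = 8$ ($c{\left(J \right)} = \left(-8\right) \left(-1\right) = 8$)
$- 376 \left(c{\left(Z \right)} + N{\left(t{\left(g{\left(3,1 \right)},-4 \right)} \right)}\right) = - 376 \left(8 - 3\right) = \left(-376\right) 5 = -1880$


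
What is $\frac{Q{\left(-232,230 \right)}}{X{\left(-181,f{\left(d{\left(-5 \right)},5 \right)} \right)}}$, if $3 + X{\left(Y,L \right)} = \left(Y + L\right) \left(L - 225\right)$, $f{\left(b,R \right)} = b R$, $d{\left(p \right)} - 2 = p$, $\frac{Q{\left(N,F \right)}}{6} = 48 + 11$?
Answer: $\frac{118}{15679} \approx 0.007526$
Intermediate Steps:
$Q{\left(N,F \right)} = 354$ ($Q{\left(N,F \right)} = 6 \left(48 + 11\right) = 6 \cdot 59 = 354$)
$d{\left(p \right)} = 2 + p$
$f{\left(b,R \right)} = R b$
$X{\left(Y,L \right)} = -3 + \left(-225 + L\right) \left(L + Y\right)$ ($X{\left(Y,L \right)} = -3 + \left(Y + L\right) \left(L - 225\right) = -3 + \left(L + Y\right) \left(-225 + L\right) = -3 + \left(-225 + L\right) \left(L + Y\right)$)
$\frac{Q{\left(-232,230 \right)}}{X{\left(-181,f{\left(d{\left(-5 \right)},5 \right)} \right)}} = \frac{354}{-3 + \left(5 \left(2 - 5\right)\right)^{2} - 225 \cdot 5 \left(2 - 5\right) - -40725 + 5 \left(2 - 5\right) \left(-181\right)} = \frac{354}{-3 + \left(5 \left(-3\right)\right)^{2} - 225 \cdot 5 \left(-3\right) + 40725 + 5 \left(-3\right) \left(-181\right)} = \frac{354}{-3 + \left(-15\right)^{2} - -3375 + 40725 - -2715} = \frac{354}{-3 + 225 + 3375 + 40725 + 2715} = \frac{354}{47037} = 354 \cdot \frac{1}{47037} = \frac{118}{15679}$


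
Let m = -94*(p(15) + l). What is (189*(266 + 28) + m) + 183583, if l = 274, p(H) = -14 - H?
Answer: 216119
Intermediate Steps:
m = -23030 (m = -94*((-14 - 1*15) + 274) = -94*((-14 - 15) + 274) = -94*(-29 + 274) = -94*245 = -23030)
(189*(266 + 28) + m) + 183583 = (189*(266 + 28) - 23030) + 183583 = (189*294 - 23030) + 183583 = (55566 - 23030) + 183583 = 32536 + 183583 = 216119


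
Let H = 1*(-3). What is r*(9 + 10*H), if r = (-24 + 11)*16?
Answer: 4368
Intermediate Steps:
H = -3
r = -208 (r = -13*16 = -208)
r*(9 + 10*H) = -208*(9 + 10*(-3)) = -208*(9 - 30) = -208*(-21) = 4368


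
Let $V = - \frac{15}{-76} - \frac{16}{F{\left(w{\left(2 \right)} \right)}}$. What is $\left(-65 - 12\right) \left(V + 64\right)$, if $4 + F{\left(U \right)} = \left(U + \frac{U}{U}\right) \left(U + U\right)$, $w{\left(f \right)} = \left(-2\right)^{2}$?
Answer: $- \frac{3357739}{684} \approx -4909.0$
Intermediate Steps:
$w{\left(f \right)} = 4$
$F{\left(U \right)} = -4 + 2 U \left(1 + U\right)$ ($F{\left(U \right)} = -4 + \left(U + \frac{U}{U}\right) \left(U + U\right) = -4 + \left(U + 1\right) 2 U = -4 + \left(1 + U\right) 2 U = -4 + 2 U \left(1 + U\right)$)
$V = - \frac{169}{684}$ ($V = - \frac{15}{-76} - \frac{16}{-4 + 2 \cdot 4 + 2 \cdot 4^{2}} = \left(-15\right) \left(- \frac{1}{76}\right) - \frac{16}{-4 + 8 + 2 \cdot 16} = \frac{15}{76} - \frac{16}{-4 + 8 + 32} = \frac{15}{76} - \frac{16}{36} = \frac{15}{76} - \frac{4}{9} = - \frac{169}{684} \approx -0.24708$)
$\left(-65 - 12\right) \left(V + 64\right) = \left(-65 - 12\right) \left(- \frac{169}{684} + 64\right) = \left(-77\right) \frac{43607}{684} = - \frac{3357739}{684}$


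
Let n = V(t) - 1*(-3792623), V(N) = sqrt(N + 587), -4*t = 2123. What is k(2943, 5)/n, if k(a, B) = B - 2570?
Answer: -5130/7585261 ≈ -0.00067631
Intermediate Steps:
k(a, B) = -2570 + B
t = -2123/4 (t = -1/4*2123 = -2123/4 ≈ -530.75)
V(N) = sqrt(587 + N)
n = 7585261/2 (n = sqrt(587 - 2123/4) - 1*(-3792623) = sqrt(225/4) + 3792623 = 15/2 + 3792623 = 7585261/2 ≈ 3.7926e+6)
k(2943, 5)/n = (-2570 + 5)/(7585261/2) = -2565*2/7585261 = -5130/7585261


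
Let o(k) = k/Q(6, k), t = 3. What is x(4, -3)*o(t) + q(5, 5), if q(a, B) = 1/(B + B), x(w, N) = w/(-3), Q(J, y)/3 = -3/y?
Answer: 43/30 ≈ 1.4333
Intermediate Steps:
Q(J, y) = -9/y (Q(J, y) = 3*(-3/y) = -9/y)
x(w, N) = -w/3 (x(w, N) = w*(-⅓) = -w/3)
q(a, B) = 1/(2*B)
o(k) = -k²/9 (o(k) = k/((-9/k)) = k*(-k/9) = -k²/9)
x(4, -3)*o(t) + q(5, 5) = (-⅓*4)*(-⅑*3²) + (½)/5 = -(-4)*9/27 + (½)*(⅕) = -4/3*(-1) + ⅒ = 4/3 + ⅒ = 43/30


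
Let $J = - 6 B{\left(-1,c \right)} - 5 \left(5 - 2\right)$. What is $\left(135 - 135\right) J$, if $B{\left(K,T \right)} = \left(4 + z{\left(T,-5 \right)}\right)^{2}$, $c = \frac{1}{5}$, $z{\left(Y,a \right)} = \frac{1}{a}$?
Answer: $0$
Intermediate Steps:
$c = \frac{1}{5} \approx 0.2$
$B{\left(K,T \right)} = \frac{361}{25}$ ($B{\left(K,T \right)} = \left(4 + \frac{1}{-5}\right)^{2} = \left(4 - \frac{1}{5}\right)^{2} = \left(\frac{19}{5}\right)^{2} = \frac{361}{25}$)
$J = - \frac{2541}{25}$ ($J = \left(-6\right) \frac{361}{25} - 5 \left(5 - 2\right) = - \frac{2166}{25} - 15 = - \frac{2541}{25} \approx -101.64$)
$\left(135 - 135\right) J = \left(135 - 135\right) \left(- \frac{2541}{25}\right) = 0 \left(- \frac{2541}{25}\right) = 0$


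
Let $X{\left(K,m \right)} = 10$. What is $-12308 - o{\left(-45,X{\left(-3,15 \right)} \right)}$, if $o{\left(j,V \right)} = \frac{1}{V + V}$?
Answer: $- \frac{246161}{20} \approx -12308.0$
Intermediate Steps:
$o{\left(j,V \right)} = \frac{1}{2 V}$
$-12308 - o{\left(-45,X{\left(-3,15 \right)} \right)} = -12308 - \frac{1}{2 \cdot 10} = -12308 - \frac{1}{2} \cdot \frac{1}{10} = -12308 - \frac{1}{20} = - \frac{246161}{20}$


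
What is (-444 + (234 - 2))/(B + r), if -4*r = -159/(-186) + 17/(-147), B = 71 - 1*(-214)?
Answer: -7728672/10383223 ≈ -0.74434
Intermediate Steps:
B = 285 (B = 71 + 214 = 285)
r = -6737/36456 (r = -(-159/(-186) + 17/(-147))/4 = -(-159*(-1/186) + 17*(-1/147))/4 = -(53/62 - 17/147)/4 = -1/4*6737/9114 = -6737/36456 ≈ -0.18480)
(-444 + (234 - 2))/(B + r) = (-444 + (234 - 2))/(285 - 6737/36456) = (-444 + 232)/(10383223/36456) = -212*36456/10383223 = -7728672/10383223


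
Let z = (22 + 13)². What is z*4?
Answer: 4900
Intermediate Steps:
z = 1225 (z = 35² = 1225)
z*4 = 1225*4 = 4900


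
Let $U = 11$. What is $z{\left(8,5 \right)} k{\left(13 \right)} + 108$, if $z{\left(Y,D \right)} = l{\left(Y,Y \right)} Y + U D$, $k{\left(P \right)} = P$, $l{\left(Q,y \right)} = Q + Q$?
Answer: $2487$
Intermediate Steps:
$l{\left(Q,y \right)} = 2 Q$
$z{\left(Y,D \right)} = 2 Y^{2} + 11 D$ ($z{\left(Y,D \right)} = 2 Y Y + 11 D = 2 Y^{2} + 11 D$)
$z{\left(8,5 \right)} k{\left(13 \right)} + 108 = \left(2 \cdot 8^{2} + 11 \cdot 5\right) 13 + 108 = \left(2 \cdot 64 + 55\right) 13 + 108 = \left(128 + 55\right) 13 + 108 = 183 \cdot 13 + 108 = 2379 + 108 = 2487$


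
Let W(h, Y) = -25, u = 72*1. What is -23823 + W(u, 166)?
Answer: -23848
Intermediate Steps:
u = 72
-23823 + W(u, 166) = -23823 - 25 = -23848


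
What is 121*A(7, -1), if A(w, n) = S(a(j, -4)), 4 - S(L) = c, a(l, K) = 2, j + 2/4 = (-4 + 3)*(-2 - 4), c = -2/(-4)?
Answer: 847/2 ≈ 423.50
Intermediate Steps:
c = ½ (c = -2*(-¼) = ½ ≈ 0.50000)
j = 11/2 (j = -½ + (-4 + 3)*(-2 - 4) = -½ - 1*(-6) = -½ + 6 = 11/2 ≈ 5.5000)
S(L) = 7/2 (S(L) = 4 - 1*½ = 4 - ½ = 7/2)
A(w, n) = 7/2
121*A(7, -1) = 121*(7/2) = 847/2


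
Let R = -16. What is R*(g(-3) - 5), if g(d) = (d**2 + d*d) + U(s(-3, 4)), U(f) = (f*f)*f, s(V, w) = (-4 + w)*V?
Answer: -208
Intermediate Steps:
s(V, w) = V*(-4 + w)
U(f) = f**3 (U(f) = f**2*f = f**3)
g(d) = 2*d**2 (g(d) = (d**2 + d*d) + (-3*(-4 + 4))**3 = (d**2 + d**2) + (-3*0)**3 = 2*d**2 + 0**3 = 2*d**2 + 0 = 2*d**2)
R*(g(-3) - 5) = -16*(2*(-3)**2 - 5) = -16*(2*9 - 5) = -16*(18 - 5) = -16*13 = -208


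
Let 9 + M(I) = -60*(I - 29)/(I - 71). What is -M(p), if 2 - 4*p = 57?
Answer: 4437/113 ≈ 39.266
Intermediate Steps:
p = -55/4 (p = 1/2 - 1/4*57 = 1/2 - 57/4 = -55/4 ≈ -13.750)
M(I) = -9 - 60*(-29 + I)/(-71 + I) (M(I) = -9 - 60*(I - 29)/(I - 71) = -9 - 60*(-29 + I)/(-71 + I))
-M(p) = -3*(793 - 23*(-55/4))/(-71 - 55/4) = -3*(793 + 1265/4)/(-339/4) = -3*(-4)*4437/(339*4) = -1*(-4437/113) = 4437/113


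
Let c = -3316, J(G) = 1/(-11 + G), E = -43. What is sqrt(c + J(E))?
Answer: I*sqrt(1074390)/18 ≈ 57.585*I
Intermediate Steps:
sqrt(c + J(E)) = sqrt(-3316 + 1/(-11 - 43)) = sqrt(-3316 + 1/(-54)) = sqrt(-3316 - 1/54) = sqrt(-179065/54) = I*sqrt(1074390)/18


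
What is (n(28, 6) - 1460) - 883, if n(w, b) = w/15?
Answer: -35117/15 ≈ -2341.1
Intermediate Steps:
n(w, b) = w/15 (n(w, b) = w*(1/15) = w/15)
(n(28, 6) - 1460) - 883 = ((1/15)*28 - 1460) - 883 = (28/15 - 1460) - 883 = -21872/15 - 883 = -35117/15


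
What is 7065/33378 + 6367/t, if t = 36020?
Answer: 77833171/200379260 ≈ 0.38843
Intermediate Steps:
7065/33378 + 6367/t = 7065/33378 + 6367/36020 = 7065*(1/33378) + 6367*(1/36020) = 2355/11126 + 6367/36020 = 77833171/200379260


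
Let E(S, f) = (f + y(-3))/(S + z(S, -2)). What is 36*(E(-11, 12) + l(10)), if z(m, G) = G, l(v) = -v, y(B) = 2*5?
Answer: -5472/13 ≈ -420.92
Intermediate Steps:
y(B) = 10
E(S, f) = (10 + f)/(-2 + S) (E(S, f) = (f + 10)/(S - 2) = (10 + f)/(-2 + S))
36*(E(-11, 12) + l(10)) = 36*((10 + 12)/(-2 - 11) - 1*10) = 36*(22/(-13) - 10) = 36*(-1/13*22 - 10) = 36*(-22/13 - 10) = 36*(-152/13) = -5472/13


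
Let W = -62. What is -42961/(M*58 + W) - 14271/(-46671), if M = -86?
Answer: 692367127/78562850 ≈ 8.8129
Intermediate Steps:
-42961/(M*58 + W) - 14271/(-46671) = -42961/(-86*58 - 62) - 14271/(-46671) = -42961/(-4988 - 62) - 14271*(-1/46671) = -42961/(-5050) + 4757/15557 = -42961*(-1/5050) + 4757/15557 = 42961/5050 + 4757/15557 = 692367127/78562850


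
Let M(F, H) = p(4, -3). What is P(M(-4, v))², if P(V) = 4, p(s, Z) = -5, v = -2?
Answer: 16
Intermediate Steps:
M(F, H) = -5
P(M(-4, v))² = 4² = 16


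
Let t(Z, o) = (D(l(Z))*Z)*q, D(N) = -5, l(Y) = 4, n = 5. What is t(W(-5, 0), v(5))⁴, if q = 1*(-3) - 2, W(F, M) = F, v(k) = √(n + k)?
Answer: 244140625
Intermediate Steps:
v(k) = √(5 + k)
q = -5 (q = -3 - 2 = -5)
t(Z, o) = 25*Z (t(Z, o) = -5*Z*(-5) = 25*Z)
t(W(-5, 0), v(5))⁴ = (25*(-5))⁴ = (-125)⁴ = 244140625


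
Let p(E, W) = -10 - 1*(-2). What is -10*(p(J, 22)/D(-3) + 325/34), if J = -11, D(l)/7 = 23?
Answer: -260265/2737 ≈ -95.091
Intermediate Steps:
D(l) = 161 (D(l) = 7*23 = 161)
p(E, W) = -8 (p(E, W) = -10 + 2 = -8)
-10*(p(J, 22)/D(-3) + 325/34) = -10*(-8/161 + 325/34) = -10*52053/5474 = -260265/2737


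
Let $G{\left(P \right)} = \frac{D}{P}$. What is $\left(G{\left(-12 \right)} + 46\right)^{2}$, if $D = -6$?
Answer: $\frac{8649}{4} \approx 2162.3$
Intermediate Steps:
$G{\left(P \right)} = - \frac{6}{P}$
$\left(G{\left(-12 \right)} + 46\right)^{2} = \left(- \frac{6}{-12} + 46\right)^{2} = \left(\left(-6\right) \left(- \frac{1}{12}\right) + 46\right)^{2} = \left(\frac{1}{2} + 46\right)^{2} = \left(\frac{93}{2}\right)^{2} = \frac{8649}{4}$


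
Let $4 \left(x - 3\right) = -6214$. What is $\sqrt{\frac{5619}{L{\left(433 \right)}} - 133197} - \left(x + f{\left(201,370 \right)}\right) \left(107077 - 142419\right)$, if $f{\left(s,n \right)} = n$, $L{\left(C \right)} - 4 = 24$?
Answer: $-41721231 + \frac{i \sqrt{26067279}}{14} \approx -4.1721 \cdot 10^{7} + 364.69 i$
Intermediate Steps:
$x = - \frac{3101}{2}$ ($x = 3 + \frac{1}{4} \left(-6214\right) = 3 - \frac{3107}{2} = - \frac{3101}{2} \approx -1550.5$)
$L{\left(C \right)} = 28$ ($L{\left(C \right)} = 4 + 24 = 28$)
$\sqrt{\frac{5619}{L{\left(433 \right)}} - 133197} - \left(x + f{\left(201,370 \right)}\right) \left(107077 - 142419\right) = \sqrt{\frac{5619}{28} - 133197} - \left(- \frac{3101}{2} + 370\right) \left(107077 - 142419\right) = \sqrt{5619 \cdot \frac{1}{28} - 133197} - \left(- \frac{2361}{2}\right) \left(-35342\right) = \sqrt{\frac{5619}{28} - 133197} - 41721231 = \sqrt{- \frac{3723897}{28}} - 41721231 = \frac{i \sqrt{26067279}}{14} - 41721231 = -41721231 + \frac{i \sqrt{26067279}}{14}$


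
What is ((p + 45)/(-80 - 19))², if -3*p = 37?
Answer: 9604/88209 ≈ 0.10888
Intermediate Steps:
p = -37/3 (p = -⅓*37 = -37/3 ≈ -12.333)
((p + 45)/(-80 - 19))² = ((-37/3 + 45)/(-80 - 19))² = ((98/3)/(-99))² = ((98/3)*(-1/99))² = (-98/297)² = 9604/88209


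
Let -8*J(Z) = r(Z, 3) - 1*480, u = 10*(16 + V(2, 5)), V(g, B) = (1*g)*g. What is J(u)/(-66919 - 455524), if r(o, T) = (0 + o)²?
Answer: 260/27497 ≈ 0.0094556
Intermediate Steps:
r(o, T) = o²
V(g, B) = g² (V(g, B) = g*g = g²)
u = 200 (u = 10*(16 + 2²) = 10*(16 + 4) = 10*20 = 200)
J(Z) = 60 - Z²/8 (J(Z) = -(Z² - 1*480)/8 = -(Z² - 480)/8 = -(-480 + Z²)/8 = 60 - Z²/8)
J(u)/(-66919 - 455524) = (60 - ⅛*200²)/(-66919 - 455524) = (60 - ⅛*40000)/(-522443) = (60 - 5000)*(-1/522443) = -4940*(-1/522443) = 260/27497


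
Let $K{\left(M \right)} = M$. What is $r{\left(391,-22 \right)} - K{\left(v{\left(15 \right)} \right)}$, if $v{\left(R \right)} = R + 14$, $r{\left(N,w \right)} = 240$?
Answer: $211$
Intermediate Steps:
$v{\left(R \right)} = 14 + R$
$r{\left(391,-22 \right)} - K{\left(v{\left(15 \right)} \right)} = 240 - \left(14 + 15\right) = 240 - 29 = 211$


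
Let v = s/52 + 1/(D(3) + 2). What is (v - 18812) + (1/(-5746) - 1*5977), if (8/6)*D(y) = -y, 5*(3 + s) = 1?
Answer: -356152221/14365 ≈ -24793.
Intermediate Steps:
s = -14/5 (s = -3 + (1/5)*1 = -3 + 1/5 = -14/5 ≈ -2.8000)
D(y) = -3*y/4 (D(y) = 3*(-y)/4 = -3*y/4)
v = -527/130 (v = -14/5/52 + 1/(-3/4*3 + 2) = (1/52)*(-14/5) + 1/(-9/4 + 2) = -7/130 + 1/(-1/4) = -7/130 - 4 = -527/130 ≈ -4.0538)
(v - 18812) + (1/(-5746) - 1*5977) = (-527/130 - 18812) + (1/(-5746) - 1*5977) = -2446087/130 + (-1/5746 - 5977) = -2446087/130 - 34343843/5746 = -356152221/14365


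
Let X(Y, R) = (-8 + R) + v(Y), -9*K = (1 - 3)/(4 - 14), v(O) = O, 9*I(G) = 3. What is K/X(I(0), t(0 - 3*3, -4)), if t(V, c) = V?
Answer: 1/750 ≈ 0.0013333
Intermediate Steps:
I(G) = 1/3 (I(G) = (1/9)*3 = 1/3)
K = -1/45 (K = -(1 - 3)/(9*(4 - 14)) = -(-2)/(9*(-10)) = -(-1)*(-2)/90 = -1/9*1/5 = -1/45 ≈ -0.022222)
X(Y, R) = -8 + R + Y (X(Y, R) = (-8 + R) + Y = -8 + R + Y)
K/X(I(0), t(0 - 3*3, -4)) = -1/(45*(-8 + (0 - 3*3) + 1/3)) = -1/(45*(-8 + (0 - 9) + 1/3)) = -1/(45*(-8 - 9 + 1/3)) = -1/(45*(-50/3)) = -1/45*(-3/50) = 1/750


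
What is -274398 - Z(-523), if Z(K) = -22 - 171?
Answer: -274205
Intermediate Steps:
Z(K) = -193
-274398 - Z(-523) = -274398 - 1*(-193) = -274398 + 193 = -274205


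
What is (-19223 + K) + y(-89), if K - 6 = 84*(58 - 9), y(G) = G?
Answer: -15190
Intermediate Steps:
K = 4122 (K = 6 + 84*(58 - 9) = 6 + 84*49 = 6 + 4116 = 4122)
(-19223 + K) + y(-89) = (-19223 + 4122) - 89 = -15101 - 89 = -15190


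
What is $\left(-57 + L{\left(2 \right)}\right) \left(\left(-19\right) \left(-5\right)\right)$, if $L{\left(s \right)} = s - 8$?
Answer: $-5985$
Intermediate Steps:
$L{\left(s \right)} = -8 + s$ ($L{\left(s \right)} = s - 8 = -8 + s$)
$\left(-57 + L{\left(2 \right)}\right) \left(\left(-19\right) \left(-5\right)\right) = \left(-57 + \left(-8 + 2\right)\right) \left(\left(-19\right) \left(-5\right)\right) = \left(-57 - 6\right) 95 = \left(-63\right) 95 = -5985$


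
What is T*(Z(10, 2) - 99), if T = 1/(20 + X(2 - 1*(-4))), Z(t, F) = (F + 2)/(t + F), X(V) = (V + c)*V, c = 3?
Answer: -4/3 ≈ -1.3333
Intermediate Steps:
X(V) = V*(3 + V) (X(V) = (V + 3)*V = (3 + V)*V = V*(3 + V))
Z(t, F) = (2 + F)/(F + t)
T = 1/74 (T = 1/(20 + (2 - 1*(-4))*(3 + (2 - 1*(-4)))) = 1/(20 + (2 + 4)*(3 + (2 + 4))) = 1/(20 + 6*(3 + 6)) = 1/(20 + 6*9) = 1/(20 + 54) = 1/74 ≈ 0.013514)
T*(Z(10, 2) - 99) = ((2 + 2)/(2 + 10) - 99)/74 = (4/12 - 99)/74 = ((1/12)*4 - 99)/74 = (1/3 - 99)/74 = (1/74)*(-296/3) = -4/3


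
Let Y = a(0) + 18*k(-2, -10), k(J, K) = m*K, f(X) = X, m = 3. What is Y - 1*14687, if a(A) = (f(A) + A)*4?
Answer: -15227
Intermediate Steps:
k(J, K) = 3*K
a(A) = 8*A (a(A) = (A + A)*4 = (2*A)*4 = 8*A)
Y = -540 (Y = 8*0 + 18*(3*(-10)) = 0 + 18*(-30) = 0 - 540 = -540)
Y - 1*14687 = -540 - 1*14687 = -540 - 14687 = -15227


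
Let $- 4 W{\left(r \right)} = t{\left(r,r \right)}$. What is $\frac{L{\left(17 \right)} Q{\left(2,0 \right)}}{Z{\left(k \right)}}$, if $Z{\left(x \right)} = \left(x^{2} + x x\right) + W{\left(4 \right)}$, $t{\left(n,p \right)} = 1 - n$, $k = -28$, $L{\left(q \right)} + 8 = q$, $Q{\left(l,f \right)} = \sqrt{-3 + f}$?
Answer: $\frac{36 i \sqrt{3}}{6275} \approx 0.0099369 i$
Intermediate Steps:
$L{\left(q \right)} = -8 + q$
$W{\left(r \right)} = - \frac{1}{4} + \frac{r}{4}$ ($W{\left(r \right)} = - \frac{1 - r}{4} = - \frac{1}{4} + \frac{r}{4}$)
$Z{\left(x \right)} = \frac{3}{4} + 2 x^{2}$ ($Z{\left(x \right)} = \left(x^{2} + x x\right) + \left(- \frac{1}{4} + \frac{1}{4} \cdot 4\right) = \left(x^{2} + x^{2}\right) + \left(- \frac{1}{4} + 1\right) = 2 x^{2} + \frac{3}{4} = \frac{3}{4} + 2 x^{2}$)
$\frac{L{\left(17 \right)} Q{\left(2,0 \right)}}{Z{\left(k \right)}} = \frac{\left(-8 + 17\right) \sqrt{-3 + 0}}{\frac{3}{4} + 2 \left(-28\right)^{2}} = \frac{9 \sqrt{-3}}{\frac{3}{4} + 2 \cdot 784} = \frac{9 i \sqrt{3}}{\frac{3}{4} + 1568} = \frac{9 i \sqrt{3}}{\frac{6275}{4}} = 9 i \sqrt{3} \cdot \frac{4}{6275} = \frac{36 i \sqrt{3}}{6275}$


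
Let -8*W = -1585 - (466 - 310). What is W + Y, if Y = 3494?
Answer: 29693/8 ≈ 3711.6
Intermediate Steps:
W = 1741/8 (W = -(-1585 - (466 - 310))/8 = -(-1585 - 1*156)/8 = -(-1585 - 156)/8 = -⅛*(-1741) = 1741/8 ≈ 217.63)
W + Y = 1741/8 + 3494 = 29693/8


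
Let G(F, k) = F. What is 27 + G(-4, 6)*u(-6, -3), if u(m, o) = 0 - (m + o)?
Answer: -9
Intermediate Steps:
u(m, o) = -m - o (u(m, o) = 0 + (-m - o) = -m - o)
27 + G(-4, 6)*u(-6, -3) = 27 - 4*(-1*(-6) - 1*(-3)) = 27 - 4*(6 + 3) = 27 - 4*9 = 27 - 36 = -9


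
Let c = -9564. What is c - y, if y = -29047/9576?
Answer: -91555817/9576 ≈ -9561.0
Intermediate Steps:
y = -29047/9576 (y = -29047*1/9576 = -29047/9576 ≈ -3.0333)
c - y = -9564 - 1*(-29047/9576) = -9564 + 29047/9576 = -91555817/9576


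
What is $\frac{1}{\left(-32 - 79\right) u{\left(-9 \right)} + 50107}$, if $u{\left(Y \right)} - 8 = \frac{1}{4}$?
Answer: $\frac{4}{196765} \approx 2.0329 \cdot 10^{-5}$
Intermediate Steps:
$u{\left(Y \right)} = \frac{33}{4}$ ($u{\left(Y \right)} = 8 + \frac{1}{4} = \frac{33}{4}$)
$\frac{1}{\left(-32 - 79\right) u{\left(-9 \right)} + 50107} = \frac{1}{\left(-32 - 79\right) \frac{33}{4} + 50107} = \frac{1}{\left(-111\right) \frac{33}{4} + 50107} = \frac{1}{- \frac{3663}{4} + 50107} = \frac{1}{\frac{196765}{4}} = \frac{4}{196765}$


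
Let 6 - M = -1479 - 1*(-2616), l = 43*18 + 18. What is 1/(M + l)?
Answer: -1/339 ≈ -0.0029499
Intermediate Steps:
l = 792 (l = 774 + 18 = 792)
M = -1131 (M = 6 - (-1479 - 1*(-2616)) = 6 - (-1479 + 2616) = 6 - 1*1137 = 6 - 1137 = -1131)
1/(M + l) = 1/(-1131 + 792) = 1/(-339) = -1/339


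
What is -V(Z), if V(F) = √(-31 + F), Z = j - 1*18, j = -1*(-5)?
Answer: -2*I*√11 ≈ -6.6332*I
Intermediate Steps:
j = 5
Z = -13 (Z = 5 - 1*18 = 5 - 18 = -13)
-V(Z) = -√(-31 - 13) = -√(-44) = -2*I*√11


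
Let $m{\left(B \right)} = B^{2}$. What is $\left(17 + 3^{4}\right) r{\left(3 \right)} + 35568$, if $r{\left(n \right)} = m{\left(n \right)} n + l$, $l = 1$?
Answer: $38312$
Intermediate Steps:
$r{\left(n \right)} = 1 + n^{3}$ ($r{\left(n \right)} = n^{2} n + 1 = n^{3} + 1 = 1 + n^{3}$)
$\left(17 + 3^{4}\right) r{\left(3 \right)} + 35568 = \left(17 + 3^{4}\right) \left(1 + 3^{3}\right) + 35568 = \left(17 + 81\right) \left(1 + 27\right) + 35568 = 98 \cdot 28 + 35568 = 2744 + 35568 = 38312$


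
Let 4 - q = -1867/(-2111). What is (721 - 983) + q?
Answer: -546505/2111 ≈ -258.88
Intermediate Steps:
q = 6577/2111 (q = 4 - (-1867)/(-2111) = 4 - (-1867)*(-1)/2111 = 4 - 1*1867/2111 = 4 - 1867/2111 = 6577/2111 ≈ 3.1156)
(721 - 983) + q = (721 - 983) + 6577/2111 = -262 + 6577/2111 = -546505/2111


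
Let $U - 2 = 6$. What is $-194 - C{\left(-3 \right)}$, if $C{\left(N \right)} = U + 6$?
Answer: $-208$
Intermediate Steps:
$U = 8$ ($U = 2 + 6 = 8$)
$C{\left(N \right)} = 14$ ($C{\left(N \right)} = 8 + 6 = 14$)
$-194 - C{\left(-3 \right)} = -194 - 14 = -208$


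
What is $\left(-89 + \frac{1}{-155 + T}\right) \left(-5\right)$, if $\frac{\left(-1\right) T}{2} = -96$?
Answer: $\frac{16460}{37} \approx 444.86$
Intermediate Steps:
$T = 192$ ($T = \left(-2\right) \left(-96\right) = 192$)
$\left(-89 + \frac{1}{-155 + T}\right) \left(-5\right) = \left(-89 + \frac{1}{-155 + 192}\right) \left(-5\right) = \left(-89 + \frac{1}{37}\right) \left(-5\right) = \left(- \frac{3292}{37}\right) \left(-5\right) = \frac{16460}{37}$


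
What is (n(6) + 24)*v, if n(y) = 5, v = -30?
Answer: -870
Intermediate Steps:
(n(6) + 24)*v = (5 + 24)*(-30) = 29*(-30) = -870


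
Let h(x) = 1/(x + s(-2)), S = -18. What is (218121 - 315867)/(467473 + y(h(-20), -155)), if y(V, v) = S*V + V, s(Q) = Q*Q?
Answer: -521312/2493195 ≈ -0.20909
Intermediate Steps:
s(Q) = Q**2
h(x) = 1/(4 + x) (h(x) = 1/(x + (-2)**2) = 1/(x + 4) = 1/(4 + x))
y(V, v) = -17*V (y(V, v) = -18*V + V = -17*V)
(218121 - 315867)/(467473 + y(h(-20), -155)) = (218121 - 315867)/(467473 - 17/(4 - 20)) = -97746/(467473 - 17/(-16)) = -97746/(467473 - 17*(-1/16)) = -97746/(467473 + 17/16) = -97746/7479585/16 = -97746*16/7479585 = -521312/2493195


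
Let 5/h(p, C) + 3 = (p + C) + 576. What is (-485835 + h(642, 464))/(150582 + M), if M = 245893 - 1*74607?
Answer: -3043720/2016479 ≈ -1.5094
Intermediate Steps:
h(p, C) = 5/(573 + C + p) (h(p, C) = 5/(-3 + ((p + C) + 576)) = 5/(-3 + ((C + p) + 576)) = 5/(-3 + (576 + C + p)) = 5/(573 + C + p))
M = 171286 (M = 245893 - 74607 = 171286)
(-485835 + h(642, 464))/(150582 + M) = (-485835 + 5/(573 + 464 + 642))/(150582 + 171286) = (-485835 + 5/1679)/321868 = (-485835 + 5*(1/1679))*(1/321868) = (-485835 + 5/1679)*(1/321868) = -815716960/1679*1/321868 = -3043720/2016479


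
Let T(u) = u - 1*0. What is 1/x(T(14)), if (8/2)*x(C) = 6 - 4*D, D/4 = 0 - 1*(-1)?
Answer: -⅖ ≈ -0.40000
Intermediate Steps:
D = 4 (D = 4*(0 - 1*(-1)) = 4*(0 + 1) = 4*1 = 4)
T(u) = u (T(u) = u + 0 = u)
x(C) = -5/2 (x(C) = (6 - 4*4)/4 = (6 - 16)/4 = (¼)*(-10) = -5/2)
1/x(T(14)) = 1/(-5/2) = -⅖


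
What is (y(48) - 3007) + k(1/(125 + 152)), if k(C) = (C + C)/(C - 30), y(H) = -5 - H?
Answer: -25425542/8309 ≈ -3060.0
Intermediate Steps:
k(C) = 2*C/(-30 + C) (k(C) = (2*C)/(-30 + C) = 2*C/(-30 + C))
(y(48) - 3007) + k(1/(125 + 152)) = ((-5 - 1*48) - 3007) + 2/((125 + 152)*(-30 + 1/(125 + 152))) = ((-5 - 48) - 3007) + 2/(277*(-30 + 1/277)) = (-53 - 3007) + 2*(1/277)/(-30 + 1/277) = -3060 + 2*(1/277)/(-8309/277) = -3060 + 2*(1/277)*(-277/8309) = -3060 - 2/8309 = -25425542/8309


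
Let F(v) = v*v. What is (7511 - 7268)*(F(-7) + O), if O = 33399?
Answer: 8127864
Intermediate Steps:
F(v) = v²
(7511 - 7268)*(F(-7) + O) = (7511 - 7268)*((-7)² + 33399) = 243*(49 + 33399) = 243*33448 = 8127864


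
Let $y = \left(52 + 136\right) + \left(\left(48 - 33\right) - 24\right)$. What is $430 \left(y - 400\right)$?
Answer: $-95030$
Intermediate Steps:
$y = 179$ ($y = 188 + \left(15 - 24\right) = 188 - 9 = 179$)
$430 \left(y - 400\right) = 430 \left(179 - 400\right) = 430 \left(-221\right) = -95030$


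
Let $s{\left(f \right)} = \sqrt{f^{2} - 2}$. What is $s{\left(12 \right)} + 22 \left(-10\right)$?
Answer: $-220 + \sqrt{142} \approx -208.08$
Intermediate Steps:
$s{\left(f \right)} = \sqrt{-2 + f^{2}}$
$s{\left(12 \right)} + 22 \left(-10\right) = \sqrt{-2 + 12^{2}} + 22 \left(-10\right) = \sqrt{-2 + 144} - 220 = \sqrt{142} - 220 = -220 + \sqrt{142}$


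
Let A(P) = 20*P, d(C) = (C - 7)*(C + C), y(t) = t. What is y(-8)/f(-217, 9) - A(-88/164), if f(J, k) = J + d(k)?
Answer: 79968/7421 ≈ 10.776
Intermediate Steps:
d(C) = 2*C*(-7 + C) (d(C) = (-7 + C)*(2*C) = 2*C*(-7 + C))
f(J, k) = J + 2*k*(-7 + k)
y(-8)/f(-217, 9) - A(-88/164) = -8/(-217 + 2*9*(-7 + 9)) - 20*(-88/164) = -8/(-217 + 2*9*2) - 20*(-88*1/164) = -8/(-217 + 36) - 20*(-22)/41 = -8/(-181) - 1*(-440/41) = -8*(-1/181) + 440/41 = 8/181 + 440/41 = 79968/7421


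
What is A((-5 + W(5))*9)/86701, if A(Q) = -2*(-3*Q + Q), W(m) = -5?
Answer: -360/86701 ≈ -0.0041522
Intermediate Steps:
A(Q) = 4*Q (A(Q) = -(-4)*Q = 4*Q)
A((-5 + W(5))*9)/86701 = (4*((-5 - 5)*9))/86701 = (4*(-10*9))*(1/86701) = (4*(-90))*(1/86701) = -360*1/86701 = -360/86701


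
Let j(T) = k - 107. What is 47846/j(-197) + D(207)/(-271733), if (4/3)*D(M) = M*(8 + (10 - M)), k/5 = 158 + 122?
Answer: 7451015227/200771868 ≈ 37.112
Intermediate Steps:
k = 1400 (k = 5*(158 + 122) = 5*280 = 1400)
D(M) = 3*M*(18 - M)/4 (D(M) = 3*(M*(8 + (10 - M)))/4 = 3*(M*(18 - M))/4 = 3*M*(18 - M)/4)
j(T) = 1293 (j(T) = 1400 - 107 = 1293)
47846/j(-197) + D(207)/(-271733) = 47846/1293 + ((¾)*207*(18 - 1*207))/(-271733) = 47846*(1/1293) + ((¾)*207*(18 - 207))*(-1/271733) = 47846/1293 + ((¾)*207*(-189))*(-1/271733) = 47846/1293 - 117369/4*(-1/271733) = 47846/1293 + 16767/155276 = 7451015227/200771868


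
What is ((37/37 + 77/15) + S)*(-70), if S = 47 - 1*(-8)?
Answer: -12838/3 ≈ -4279.3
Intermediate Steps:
S = 55 (S = 47 + 8 = 55)
((37/37 + 77/15) + S)*(-70) = ((37/37 + 77/15) + 55)*(-70) = ((37*(1/37) + 77*(1/15)) + 55)*(-70) = ((1 + 77/15) + 55)*(-70) = (92/15 + 55)*(-70) = (917/15)*(-70) = -12838/3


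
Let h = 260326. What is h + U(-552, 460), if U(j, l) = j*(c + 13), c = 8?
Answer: 248734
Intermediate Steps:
U(j, l) = 21*j (U(j, l) = j*(8 + 13) = j*21 = 21*j)
h + U(-552, 460) = 260326 + 21*(-552) = 260326 - 11592 = 248734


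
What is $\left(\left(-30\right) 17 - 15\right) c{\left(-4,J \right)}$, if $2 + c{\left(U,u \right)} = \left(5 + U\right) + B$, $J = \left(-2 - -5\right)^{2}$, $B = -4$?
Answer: $2625$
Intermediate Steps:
$J = 9$ ($J = \left(-2 + 5\right)^{2} = 3^{2} = 9$)
$c{\left(U,u \right)} = -1 + U$ ($c{\left(U,u \right)} = -2 + \left(\left(5 + U\right) - 4\right) = -2 + \left(1 + U\right) = -1 + U$)
$\left(\left(-30\right) 17 - 15\right) c{\left(-4,J \right)} = \left(\left(-30\right) 17 - 15\right) \left(-1 - 4\right) = \left(-510 - 15\right) \left(-5\right) = \left(-525\right) \left(-5\right) = 2625$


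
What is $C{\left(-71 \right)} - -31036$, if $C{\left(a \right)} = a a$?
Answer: $36077$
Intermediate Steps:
$C{\left(a \right)} = a^{2}$
$C{\left(-71 \right)} - -31036 = \left(-71\right)^{2} - -31036 = 5041 + 31036 = 36077$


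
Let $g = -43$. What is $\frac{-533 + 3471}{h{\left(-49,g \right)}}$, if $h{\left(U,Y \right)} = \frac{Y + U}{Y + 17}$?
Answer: $\frac{19097}{23} \approx 830.3$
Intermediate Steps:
$h{\left(U,Y \right)} = \frac{U + Y}{17 + Y}$
$\frac{-533 + 3471}{h{\left(-49,g \right)}} = \frac{-533 + 3471}{\frac{1}{17 - 43} \left(-49 - 43\right)} = \frac{2938}{\frac{1}{-26} \left(-92\right)} = \frac{2938}{\left(- \frac{1}{26}\right) \left(-92\right)} = \frac{2938}{\frac{46}{13}} = 2938 \cdot \frac{13}{46} = \frac{19097}{23}$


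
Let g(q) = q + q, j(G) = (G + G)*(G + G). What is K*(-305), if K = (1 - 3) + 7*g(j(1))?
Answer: -16470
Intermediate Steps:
j(G) = 4*G**2 (j(G) = (2*G)*(2*G) = 4*G**2)
g(q) = 2*q
K = 54 (K = (1 - 3) + 7*(2*(4*1**2)) = -2 + 7*(2*(4*1)) = -2 + 7*(2*4) = -2 + 7*8 = -2 + 56 = 54)
K*(-305) = 54*(-305) = -16470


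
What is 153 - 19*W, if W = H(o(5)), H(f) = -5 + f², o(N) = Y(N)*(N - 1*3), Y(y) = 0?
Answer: 248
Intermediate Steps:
o(N) = 0 (o(N) = 0*(N - 1*3) = 0*(N - 3) = 0*(-3 + N) = 0)
W = -5 (W = -5 + 0² = -5 + 0 = -5)
153 - 19*W = 153 - 19*(-5) = 153 + 95 = 248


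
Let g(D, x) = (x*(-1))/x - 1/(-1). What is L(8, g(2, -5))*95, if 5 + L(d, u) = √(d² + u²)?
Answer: 285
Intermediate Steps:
g(D, x) = 0 (g(D, x) = (-x)/x - 1*(-1) = -1 + 1 = 0)
L(d, u) = -5 + √(d² + u²)
L(8, g(2, -5))*95 = (-5 + √(8² + 0²))*95 = (-5 + √(64 + 0))*95 = (-5 + √64)*95 = (-5 + 8)*95 = 3*95 = 285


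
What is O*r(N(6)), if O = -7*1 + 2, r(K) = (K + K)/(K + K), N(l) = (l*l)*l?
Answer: -5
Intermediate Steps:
N(l) = l³ (N(l) = l²*l = l³)
r(K) = 1 (r(K) = (2*K)/((2*K)) = (2*K)*(1/(2*K)) = 1)
O = -5 (O = -7 + 2 = -5)
O*r(N(6)) = -5*1 = -5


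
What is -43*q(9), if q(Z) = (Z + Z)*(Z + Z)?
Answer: -13932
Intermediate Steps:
q(Z) = 4*Z² (q(Z) = (2*Z)*(2*Z) = 4*Z²)
-43*q(9) = -172*9² = -172*81 = -43*324 = -13932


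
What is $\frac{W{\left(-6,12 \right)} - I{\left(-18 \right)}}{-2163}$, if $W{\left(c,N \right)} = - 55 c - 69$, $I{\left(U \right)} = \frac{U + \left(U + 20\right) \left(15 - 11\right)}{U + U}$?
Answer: $- \frac{4693}{38934} \approx -0.12054$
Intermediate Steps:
$I{\left(U \right)} = \frac{80 + 5 U}{2 U}$ ($I{\left(U \right)} = \frac{U + \left(20 + U\right) 4}{2 U} = \left(U + \left(80 + 4 U\right)\right) \frac{1}{2 U} = \left(80 + 5 U\right) \frac{1}{2 U} = \frac{80 + 5 U}{2 U}$)
$W{\left(c,N \right)} = -69 - 55 c$
$\frac{W{\left(-6,12 \right)} - I{\left(-18 \right)}}{-2163} = \frac{\left(-69 - -330\right) - \left(\frac{5}{2} + \frac{40}{-18}\right)}{-2163} = \left(\left(-69 + 330\right) - \left(\frac{5}{2} + 40 \left(- \frac{1}{18}\right)\right)\right) \left(- \frac{1}{2163}\right) = \left(261 - \left(\frac{5}{2} - \frac{20}{9}\right)\right) \left(- \frac{1}{2163}\right) = \left(261 - \frac{5}{18}\right) \left(- \frac{1}{2163}\right) = \frac{4693}{18} \left(- \frac{1}{2163}\right) = - \frac{4693}{38934}$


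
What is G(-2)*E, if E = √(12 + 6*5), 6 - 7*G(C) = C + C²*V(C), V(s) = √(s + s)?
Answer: 8*√42*(1 - I)/7 ≈ 7.4066 - 7.4066*I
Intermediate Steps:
V(s) = √2*√s (V(s) = √(2*s) = √2*√s)
G(C) = 6/7 - C/7 - √2*C^(5/2)/7 (G(C) = 6/7 - (C + C²*(√2*√C))/7 = 6/7 - (C + √2*C^(5/2))/7 = 6/7 + (-C/7 - √2*C^(5/2)/7) = 6/7 - C/7 - √2*C^(5/2)/7)
E = √42 (E = √(12 + 30) = √42 ≈ 6.4807)
G(-2)*E = (6/7 - ⅐*(-2) - √2*(-2)^(5/2)/7)*√42 = (6/7 + 2/7 - √2*4*I*√2/7)*√42 = (6/7 + 2/7 - 8*I/7)*√42 = (8/7 - 8*I/7)*√42 = √42*(8/7 - 8*I/7)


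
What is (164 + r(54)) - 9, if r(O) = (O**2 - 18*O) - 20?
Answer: 2079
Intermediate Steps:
r(O) = -20 + O**2 - 18*O
(164 + r(54)) - 9 = (164 + (-20 + 54**2 - 18*54)) - 9 = (164 + (-20 + 2916 - 972)) - 9 = (164 + 1924) - 9 = 2088 - 9 = 2079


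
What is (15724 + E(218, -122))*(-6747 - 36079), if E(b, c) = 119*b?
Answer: -1784388116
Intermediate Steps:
(15724 + E(218, -122))*(-6747 - 36079) = (15724 + 119*218)*(-6747 - 36079) = (15724 + 25942)*(-42826) = 41666*(-42826) = -1784388116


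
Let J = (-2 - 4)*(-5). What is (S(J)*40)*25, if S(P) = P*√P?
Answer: 30000*√30 ≈ 1.6432e+5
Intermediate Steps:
J = 30 (J = -6*(-5) = 30)
S(P) = P^(3/2)
(S(J)*40)*25 = (30^(3/2)*40)*25 = ((30*√30)*40)*25 = (1200*√30)*25 = 30000*√30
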